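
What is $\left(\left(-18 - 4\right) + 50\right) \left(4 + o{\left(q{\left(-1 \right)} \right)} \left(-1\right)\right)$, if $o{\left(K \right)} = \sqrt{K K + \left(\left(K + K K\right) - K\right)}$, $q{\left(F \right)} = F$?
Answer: $112 - 28 \sqrt{2} \approx 72.402$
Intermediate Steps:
$o{\left(K \right)} = \sqrt{2} \sqrt{K^{2}}$ ($o{\left(K \right)} = \sqrt{K^{2} + \left(\left(K + K^{2}\right) - K\right)} = \sqrt{K^{2} + K^{2}} = \sqrt{2 K^{2}} = \sqrt{2} \sqrt{K^{2}}$)
$\left(\left(-18 - 4\right) + 50\right) \left(4 + o{\left(q{\left(-1 \right)} \right)} \left(-1\right)\right) = \left(\left(-18 - 4\right) + 50\right) \left(4 + \sqrt{2} \sqrt{\left(-1\right)^{2}} \left(-1\right)\right) = \left(-22 + 50\right) \left(4 + \sqrt{2} \sqrt{1} \left(-1\right)\right) = 28 \left(4 + \sqrt{2} \cdot 1 \left(-1\right)\right) = 28 \left(4 + \sqrt{2} \left(-1\right)\right) = 28 \left(4 - \sqrt{2}\right) = 112 - 28 \sqrt{2}$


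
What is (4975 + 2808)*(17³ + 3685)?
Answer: 66918234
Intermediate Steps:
(4975 + 2808)*(17³ + 3685) = 7783*(4913 + 3685) = 7783*8598 = 66918234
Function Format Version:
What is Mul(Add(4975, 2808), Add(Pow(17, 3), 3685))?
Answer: 66918234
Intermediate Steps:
Mul(Add(4975, 2808), Add(Pow(17, 3), 3685)) = Mul(7783, Add(4913, 3685)) = Mul(7783, 8598) = 66918234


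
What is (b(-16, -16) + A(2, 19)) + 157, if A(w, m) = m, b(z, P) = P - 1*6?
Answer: 154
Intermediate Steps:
b(z, P) = -6 + P (b(z, P) = P - 6 = -6 + P)
(b(-16, -16) + A(2, 19)) + 157 = ((-6 - 16) + 19) + 157 = (-22 + 19) + 157 = -3 + 157 = 154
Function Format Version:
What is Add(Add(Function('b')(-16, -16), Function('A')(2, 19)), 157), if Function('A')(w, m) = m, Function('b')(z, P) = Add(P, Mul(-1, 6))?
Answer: 154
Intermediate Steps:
Function('b')(z, P) = Add(-6, P) (Function('b')(z, P) = Add(P, -6) = Add(-6, P))
Add(Add(Function('b')(-16, -16), Function('A')(2, 19)), 157) = Add(Add(Add(-6, -16), 19), 157) = Add(Add(-22, 19), 157) = Add(-3, 157) = 154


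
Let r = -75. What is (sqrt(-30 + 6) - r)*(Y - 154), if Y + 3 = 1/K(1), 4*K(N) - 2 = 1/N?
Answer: -11675 - 934*I*sqrt(6)/3 ≈ -11675.0 - 762.61*I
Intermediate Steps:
K(N) = 1/2 + 1/(4*N)
Y = -5/3 (Y = -3 + 1/((1/4)*(1 + 2*1)/1) = -3 + 1/((1/4)*1*(1 + 2)) = -3 + 1/((1/4)*1*3) = -3 + 1/(3/4) = -3 + 4/3 = -5/3 ≈ -1.6667)
(sqrt(-30 + 6) - r)*(Y - 154) = (sqrt(-30 + 6) - 1*(-75))*(-5/3 - 154) = (sqrt(-24) + 75)*(-467/3) = (2*I*sqrt(6) + 75)*(-467/3) = (75 + 2*I*sqrt(6))*(-467/3) = -11675 - 934*I*sqrt(6)/3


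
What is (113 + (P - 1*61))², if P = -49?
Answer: 9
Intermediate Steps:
(113 + (P - 1*61))² = (113 + (-49 - 1*61))² = (113 + (-49 - 61))² = (113 - 110)² = 3² = 9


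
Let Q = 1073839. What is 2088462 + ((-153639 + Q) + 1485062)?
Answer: 4493724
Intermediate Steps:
2088462 + ((-153639 + Q) + 1485062) = 2088462 + ((-153639 + 1073839) + 1485062) = 2088462 + (920200 + 1485062) = 2088462 + 2405262 = 4493724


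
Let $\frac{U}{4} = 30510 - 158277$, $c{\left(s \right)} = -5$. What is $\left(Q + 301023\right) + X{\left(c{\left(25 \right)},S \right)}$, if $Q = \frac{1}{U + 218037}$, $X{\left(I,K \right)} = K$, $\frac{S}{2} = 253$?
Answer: $\frac{88357344398}{293031} \approx 3.0153 \cdot 10^{5}$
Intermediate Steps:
$S = 506$ ($S = 2 \cdot 253 = 506$)
$U = -511068$ ($U = 4 \left(30510 - 158277\right) = 4 \left(-127767\right) = -511068$)
$Q = - \frac{1}{293031}$ ($Q = \frac{1}{-511068 + 218037} = \frac{1}{-293031} = - \frac{1}{293031} \approx -3.4126 \cdot 10^{-6}$)
$\left(Q + 301023\right) + X{\left(c{\left(25 \right)},S \right)} = \left(- \frac{1}{293031} + 301023\right) + 506 = \frac{88209070712}{293031} + 506 = \frac{88357344398}{293031}$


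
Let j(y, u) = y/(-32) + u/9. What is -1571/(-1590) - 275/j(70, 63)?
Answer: -625003/11130 ≈ -56.155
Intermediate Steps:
j(y, u) = -y/32 + u/9 (j(y, u) = y*(-1/32) + u*(⅑) = -y/32 + u/9)
-1571/(-1590) - 275/j(70, 63) = -1571/(-1590) - 275/(-1/32*70 + (⅑)*63) = -1571*(-1/1590) - 275/(-35/16 + 7) = 1571/1590 - 275/77/16 = 1571/1590 - 275*16/77 = 1571/1590 - 400/7 = -625003/11130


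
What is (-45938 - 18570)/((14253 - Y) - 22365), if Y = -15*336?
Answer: 16127/768 ≈ 20.999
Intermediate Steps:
Y = -5040
(-45938 - 18570)/((14253 - Y) - 22365) = (-45938 - 18570)/((14253 - 1*(-5040)) - 22365) = -64508/((14253 + 5040) - 22365) = -64508/(19293 - 22365) = -64508/(-3072) = -64508*(-1/3072) = 16127/768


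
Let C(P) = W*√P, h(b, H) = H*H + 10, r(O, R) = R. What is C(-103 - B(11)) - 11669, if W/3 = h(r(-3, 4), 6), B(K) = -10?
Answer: -11669 + 138*I*√93 ≈ -11669.0 + 1330.8*I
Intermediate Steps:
h(b, H) = 10 + H² (h(b, H) = H² + 10 = 10 + H²)
W = 138 (W = 3*(10 + 6²) = 3*(10 + 36) = 3*46 = 138)
C(P) = 138*√P
C(-103 - B(11)) - 11669 = 138*√(-103 - 1*(-10)) - 11669 = 138*√(-103 + 10) - 11669 = 138*√(-93) - 11669 = 138*(I*√93) - 11669 = 138*I*√93 - 11669 = -11669 + 138*I*√93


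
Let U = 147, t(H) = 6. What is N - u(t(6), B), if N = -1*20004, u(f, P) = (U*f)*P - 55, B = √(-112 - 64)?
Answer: -19949 - 3528*I*√11 ≈ -19949.0 - 11701.0*I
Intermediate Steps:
B = 4*I*√11 (B = √(-176) = 4*I*√11 ≈ 13.266*I)
u(f, P) = -55 + 147*P*f (u(f, P) = (147*f)*P - 55 = 147*P*f - 55 = -55 + 147*P*f)
N = -20004
N - u(t(6), B) = -20004 - (-55 + 147*(4*I*√11)*6) = -20004 - (-55 + 3528*I*√11) = -20004 + (55 - 3528*I*√11) = -19949 - 3528*I*√11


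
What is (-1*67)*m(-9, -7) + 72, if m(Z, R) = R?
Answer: 541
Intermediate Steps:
(-1*67)*m(-9, -7) + 72 = -1*67*(-7) + 72 = -67*(-7) + 72 = 469 + 72 = 541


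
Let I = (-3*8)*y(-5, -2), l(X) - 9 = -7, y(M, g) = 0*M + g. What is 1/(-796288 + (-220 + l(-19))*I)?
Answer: -1/806752 ≈ -1.2395e-6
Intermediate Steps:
y(M, g) = g (y(M, g) = 0 + g = g)
l(X) = 2 (l(X) = 9 - 7 = 2)
I = 48 (I = -3*8*(-2) = -24*(-2) = 48)
1/(-796288 + (-220 + l(-19))*I) = 1/(-796288 + (-220 + 2)*48) = 1/(-796288 - 218*48) = 1/(-796288 - 10464) = 1/(-806752) = -1/806752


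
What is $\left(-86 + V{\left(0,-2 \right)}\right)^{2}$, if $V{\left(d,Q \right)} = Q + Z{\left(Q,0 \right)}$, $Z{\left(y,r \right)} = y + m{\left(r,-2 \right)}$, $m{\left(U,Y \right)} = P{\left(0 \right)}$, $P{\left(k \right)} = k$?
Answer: $8100$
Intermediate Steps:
$m{\left(U,Y \right)} = 0$
$Z{\left(y,r \right)} = y$ ($Z{\left(y,r \right)} = y + 0 = y$)
$V{\left(d,Q \right)} = 2 Q$ ($V{\left(d,Q \right)} = Q + Q = 2 Q$)
$\left(-86 + V{\left(0,-2 \right)}\right)^{2} = \left(-86 + 2 \left(-2\right)\right)^{2} = \left(-86 - 4\right)^{2} = \left(-90\right)^{2} = 8100$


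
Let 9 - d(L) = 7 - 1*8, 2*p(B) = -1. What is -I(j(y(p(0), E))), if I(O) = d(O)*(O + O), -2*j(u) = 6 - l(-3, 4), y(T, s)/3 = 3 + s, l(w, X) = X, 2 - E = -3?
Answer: 20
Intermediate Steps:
p(B) = -½ (p(B) = (½)*(-1) = -½)
d(L) = 10 (d(L) = 9 - (7 - 1*8) = 9 - (7 - 8) = 9 - 1*(-1) = 9 + 1 = 10)
E = 5 (E = 2 - 1*(-3) = 2 + 3 = 5)
y(T, s) = 9 + 3*s (y(T, s) = 3*(3 + s) = 9 + 3*s)
j(u) = -1 (j(u) = -(6 - 1*4)/2 = -(6 - 4)/2 = -½*2 = -1)
I(O) = 20*O (I(O) = 10*(O + O) = 10*(2*O) = 20*O)
-I(j(y(p(0), E))) = -20*(-1) = -1*(-20) = 20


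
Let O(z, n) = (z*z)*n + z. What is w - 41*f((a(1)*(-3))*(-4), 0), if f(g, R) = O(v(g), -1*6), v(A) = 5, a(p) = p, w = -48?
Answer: 5897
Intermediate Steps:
O(z, n) = z + n*z² (O(z, n) = z²*n + z = n*z² + z = z + n*z²)
f(g, R) = -145 (f(g, R) = 5*(1 - 1*6*5) = 5*(1 - 6*5) = 5*(1 - 30) = 5*(-29) = -145)
w - 41*f((a(1)*(-3))*(-4), 0) = -48 - 41*(-145) = -48 + 5945 = 5897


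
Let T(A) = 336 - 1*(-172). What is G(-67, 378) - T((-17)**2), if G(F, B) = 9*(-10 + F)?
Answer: -1201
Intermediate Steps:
G(F, B) = -90 + 9*F
T(A) = 508 (T(A) = 336 + 172 = 508)
G(-67, 378) - T((-17)**2) = (-90 + 9*(-67)) - 1*508 = (-90 - 603) - 508 = -693 - 508 = -1201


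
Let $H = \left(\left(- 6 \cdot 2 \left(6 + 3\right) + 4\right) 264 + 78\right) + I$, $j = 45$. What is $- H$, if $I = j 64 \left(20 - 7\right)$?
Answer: $-10062$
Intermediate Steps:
$I = 37440$ ($I = 45 \cdot 64 \left(20 - 7\right) = 2880 \cdot 13 = 37440$)
$H = 10062$ ($H = \left(\left(- 6 \cdot 2 \left(6 + 3\right) + 4\right) 264 + 78\right) + 37440 = \left(\left(- 6 \cdot 2 \cdot 9 + 4\right) 264 + 78\right) + 37440 = \left(\left(\left(-6\right) 18 + 4\right) 264 + 78\right) + 37440 = \left(\left(-108 + 4\right) 264 + 78\right) + 37440 = \left(\left(-104\right) 264 + 78\right) + 37440 = \left(-27456 + 78\right) + 37440 = -27378 + 37440 = 10062$)
$- H = \left(-1\right) 10062 = -10062$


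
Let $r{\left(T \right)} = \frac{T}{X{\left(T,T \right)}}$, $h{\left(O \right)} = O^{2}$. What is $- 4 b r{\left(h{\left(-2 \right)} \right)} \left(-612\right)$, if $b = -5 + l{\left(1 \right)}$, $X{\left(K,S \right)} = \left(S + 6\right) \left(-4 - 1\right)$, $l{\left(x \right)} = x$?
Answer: $\frac{19584}{25} \approx 783.36$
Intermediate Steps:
$X{\left(K,S \right)} = -30 - 5 S$ ($X{\left(K,S \right)} = \left(6 + S\right) \left(-5\right) = -30 - 5 S$)
$r{\left(T \right)} = \frac{T}{-30 - 5 T}$
$b = -4$ ($b = -5 + 1 = -4$)
$- 4 b r{\left(h{\left(-2 \right)} \right)} \left(-612\right) = \left(-4\right) \left(-4\right) \left(- \frac{\left(-2\right)^{2}}{30 + 5 \left(-2\right)^{2}}\right) \left(-612\right) = 16 \left(\left(-1\right) 4 \frac{1}{30 + 5 \cdot 4}\right) \left(-612\right) = 16 \left(\left(-1\right) 4 \frac{1}{30 + 20}\right) \left(-612\right) = 16 \left(\left(-1\right) 4 \cdot \frac{1}{50}\right) \left(-612\right) = 16 \left(- \frac{2}{25}\right) \left(-612\right) = \left(- \frac{32}{25}\right) \left(-612\right) = \frac{19584}{25}$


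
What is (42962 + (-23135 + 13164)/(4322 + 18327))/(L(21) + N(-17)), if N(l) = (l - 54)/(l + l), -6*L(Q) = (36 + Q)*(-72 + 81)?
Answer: -16541618239/32116282 ≈ -515.05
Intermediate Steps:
L(Q) = -54 - 3*Q/2 (L(Q) = -(36 + Q)*(-72 + 81)/6 = -(36 + Q)*9/6 = -(324 + 9*Q)/6 = -54 - 3*Q/2)
N(l) = (-54 + l)/(2*l) (N(l) = (-54 + l)/((2*l)) = (-54 + l)*(1/(2*l)) = (-54 + l)/(2*l))
(42962 + (-23135 + 13164)/(4322 + 18327))/(L(21) + N(-17)) = (42962 + (-23135 + 13164)/(4322 + 18327))/((-54 - 3/2*21) + (½)*(-54 - 17)/(-17)) = (42962 - 9971/22649)/((-54 - 63/2) + (½)*(-1/17)*(-71)) = (42962 - 9971*1/22649)/(-171/2 + 71/34) = (42962 - 9971/22649)/(-1418/17) = (973036367/22649)*(-17/1418) = -16541618239/32116282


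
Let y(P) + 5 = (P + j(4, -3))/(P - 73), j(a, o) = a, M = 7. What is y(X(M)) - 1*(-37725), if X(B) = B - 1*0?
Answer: 226319/6 ≈ 37720.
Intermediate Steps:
X(B) = B (X(B) = B + 0 = B)
y(P) = -5 + (4 + P)/(-73 + P) (y(P) = -5 + (P + 4)/(P - 73) = -5 + (4 + P)/(-73 + P))
y(X(M)) - 1*(-37725) = (369 - 4*7)/(-73 + 7) - 1*(-37725) = (369 - 28)/(-66) + 37725 = -1/66*341 + 37725 = -31/6 + 37725 = 226319/6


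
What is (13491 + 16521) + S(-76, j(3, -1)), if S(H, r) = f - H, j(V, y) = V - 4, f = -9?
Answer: 30079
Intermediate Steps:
j(V, y) = -4 + V
S(H, r) = -9 - H
(13491 + 16521) + S(-76, j(3, -1)) = (13491 + 16521) + (-9 - 1*(-76)) = 30012 + (-9 + 76) = 30012 + 67 = 30079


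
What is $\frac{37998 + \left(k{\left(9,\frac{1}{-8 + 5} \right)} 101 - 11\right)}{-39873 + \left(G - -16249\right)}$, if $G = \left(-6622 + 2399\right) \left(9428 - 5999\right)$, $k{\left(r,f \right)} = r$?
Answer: $- \frac{38896}{14504291} \approx -0.0026817$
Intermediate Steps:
$G = -14480667$ ($G = \left(-4223\right) 3429 = -14480667$)
$\frac{37998 + \left(k{\left(9,\frac{1}{-8 + 5} \right)} 101 - 11\right)}{-39873 + \left(G - -16249\right)} = \frac{37998 + \left(9 \cdot 101 - 11\right)}{-39873 - 14464418} = \frac{37998 + \left(909 - 11\right)}{-39873 + \left(-14480667 + 16249\right)} = \frac{37998 + 898}{-39873 - 14464418} = \frac{38896}{-14504291} = 38896 \left(- \frac{1}{14504291}\right) = - \frac{38896}{14504291}$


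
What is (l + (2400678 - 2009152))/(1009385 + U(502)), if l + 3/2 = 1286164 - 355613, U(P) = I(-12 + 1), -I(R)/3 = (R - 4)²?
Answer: 2644151/2017420 ≈ 1.3107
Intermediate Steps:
I(R) = -3*(-4 + R)² (I(R) = -3*(R - 4)² = -3*(-4 + R)²)
U(P) = -675 (U(P) = -3*(-4 + (-12 + 1))² = -3*(-4 - 11)² = -3*(-15)² = -3*225 = -675)
l = 1861099/2 (l = -3/2 + (1286164 - 355613) = -3/2 + 930551 = 1861099/2 ≈ 9.3055e+5)
(l + (2400678 - 2009152))/(1009385 + U(502)) = (1861099/2 + (2400678 - 2009152))/(1009385 - 675) = (1861099/2 + 391526)/1008710 = (2644151/2)*(1/1008710) = 2644151/2017420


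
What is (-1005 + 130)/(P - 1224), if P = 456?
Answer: 875/768 ≈ 1.1393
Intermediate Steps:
(-1005 + 130)/(P - 1224) = (-1005 + 130)/(456 - 1224) = -875/(-768) = -875*(-1/768) = 875/768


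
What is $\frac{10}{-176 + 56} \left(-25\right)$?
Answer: $\frac{25}{12} \approx 2.0833$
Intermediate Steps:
$\frac{10}{-176 + 56} \left(-25\right) = \frac{10}{-120} \left(-25\right) = 10 \left(- \frac{1}{120}\right) \left(-25\right) = \left(- \frac{1}{12}\right) \left(-25\right) = \frac{25}{12}$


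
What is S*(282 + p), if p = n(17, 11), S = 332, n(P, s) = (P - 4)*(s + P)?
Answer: 214472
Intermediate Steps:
n(P, s) = (-4 + P)*(P + s)
p = 364 (p = 17**2 - 4*17 - 4*11 + 17*11 = 289 - 68 - 44 + 187 = 364)
S*(282 + p) = 332*(282 + 364) = 332*646 = 214472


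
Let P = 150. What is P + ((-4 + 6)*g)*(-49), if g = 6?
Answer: -438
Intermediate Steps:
P + ((-4 + 6)*g)*(-49) = 150 + ((-4 + 6)*6)*(-49) = 150 + (2*6)*(-49) = 150 + 12*(-49) = 150 - 588 = -438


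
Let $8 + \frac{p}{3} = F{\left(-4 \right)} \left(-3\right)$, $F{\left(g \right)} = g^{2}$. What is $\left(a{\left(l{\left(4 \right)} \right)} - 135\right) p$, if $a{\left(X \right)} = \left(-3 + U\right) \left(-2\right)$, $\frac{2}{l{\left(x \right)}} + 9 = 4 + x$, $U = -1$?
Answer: $21336$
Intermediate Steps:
$p = -168$ ($p = -24 + 3 \left(-4\right)^{2} \left(-3\right) = -24 + 3 \cdot 16 \left(-3\right) = -24 + 3 \left(-48\right) = -24 - 144 = -168$)
$l{\left(x \right)} = \frac{2}{-5 + x}$ ($l{\left(x \right)} = \frac{2}{-9 + \left(4 + x\right)} = \frac{2}{-5 + x}$)
$a{\left(X \right)} = 8$ ($a{\left(X \right)} = \left(-3 - 1\right) \left(-2\right) = \left(-4\right) \left(-2\right) = 8$)
$\left(a{\left(l{\left(4 \right)} \right)} - 135\right) p = \left(8 - 135\right) \left(-168\right) = \left(-127\right) \left(-168\right) = 21336$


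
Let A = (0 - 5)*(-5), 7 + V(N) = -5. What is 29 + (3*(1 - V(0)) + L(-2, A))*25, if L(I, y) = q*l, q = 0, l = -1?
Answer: 1004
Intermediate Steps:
V(N) = -12 (V(N) = -7 - 5 = -12)
A = 25 (A = -5*(-5) = 25)
L(I, y) = 0 (L(I, y) = 0*(-1) = 0)
29 + (3*(1 - V(0)) + L(-2, A))*25 = 29 + (3*(1 - 1*(-12)) + 0)*25 = 29 + (3*(1 + 12) + 0)*25 = 29 + (3*13 + 0)*25 = 29 + (39 + 0)*25 = 29 + 39*25 = 29 + 975 = 1004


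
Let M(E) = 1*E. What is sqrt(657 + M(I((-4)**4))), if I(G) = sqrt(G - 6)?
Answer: sqrt(657 + 5*sqrt(10)) ≈ 25.939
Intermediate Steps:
I(G) = sqrt(-6 + G)
M(E) = E
sqrt(657 + M(I((-4)**4))) = sqrt(657 + sqrt(-6 + (-4)**4)) = sqrt(657 + sqrt(-6 + 256)) = sqrt(657 + sqrt(250)) = sqrt(657 + 5*sqrt(10))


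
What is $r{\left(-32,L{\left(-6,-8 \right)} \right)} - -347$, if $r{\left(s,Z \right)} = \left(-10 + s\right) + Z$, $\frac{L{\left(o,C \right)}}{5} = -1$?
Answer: $300$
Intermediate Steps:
$L{\left(o,C \right)} = -5$ ($L{\left(o,C \right)} = 5 \left(-1\right) = -5$)
$r{\left(s,Z \right)} = -10 + Z + s$
$r{\left(-32,L{\left(-6,-8 \right)} \right)} - -347 = \left(-10 - 5 - 32\right) - -347 = -47 + 347 = 300$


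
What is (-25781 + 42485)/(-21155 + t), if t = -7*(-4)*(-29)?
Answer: -16704/21967 ≈ -0.76041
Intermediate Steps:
t = -812 (t = 28*(-29) = -812)
(-25781 + 42485)/(-21155 + t) = (-25781 + 42485)/(-21155 - 812) = 16704/(-21967) = 16704*(-1/21967) = -16704/21967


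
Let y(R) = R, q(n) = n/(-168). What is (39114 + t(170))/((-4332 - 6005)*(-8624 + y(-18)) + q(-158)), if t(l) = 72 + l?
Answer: 3305904/7503917815 ≈ 0.00044056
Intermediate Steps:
q(n) = -n/168 (q(n) = n*(-1/168) = -n/168)
(39114 + t(170))/((-4332 - 6005)*(-8624 + y(-18)) + q(-158)) = (39114 + (72 + 170))/((-4332 - 6005)*(-8624 - 18) - 1/168*(-158)) = (39114 + 242)/(-10337*(-8642) + 79/84) = 39356/(89332354 + 79/84) = 39356/(7503917815/84) = 39356*(84/7503917815) = 3305904/7503917815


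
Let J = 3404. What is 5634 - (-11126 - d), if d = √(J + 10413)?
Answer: 16760 + √13817 ≈ 16878.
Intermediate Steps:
d = √13817 (d = √(3404 + 10413) = √13817 ≈ 117.55)
5634 - (-11126 - d) = 5634 - (-11126 - √13817) = 5634 + (11126 + √13817) = 16760 + √13817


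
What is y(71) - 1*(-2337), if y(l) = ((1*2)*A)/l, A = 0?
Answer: 2337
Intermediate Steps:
y(l) = 0 (y(l) = ((1*2)*0)/l = (2*0)/l = 0/l = 0)
y(71) - 1*(-2337) = 0 - 1*(-2337) = 0 + 2337 = 2337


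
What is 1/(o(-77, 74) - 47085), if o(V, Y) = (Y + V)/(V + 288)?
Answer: -211/9934938 ≈ -2.1238e-5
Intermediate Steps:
o(V, Y) = (V + Y)/(288 + V)
1/(o(-77, 74) - 47085) = 1/((-77 + 74)/(288 - 77) - 47085) = 1/(-3/211 - 47085) = 1/(-9934938/211) = -211/9934938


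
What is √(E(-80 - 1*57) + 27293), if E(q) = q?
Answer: 2*√6789 ≈ 164.79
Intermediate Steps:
√(E(-80 - 1*57) + 27293) = √((-80 - 1*57) + 27293) = √((-80 - 57) + 27293) = √(-137 + 27293) = √27156 = 2*√6789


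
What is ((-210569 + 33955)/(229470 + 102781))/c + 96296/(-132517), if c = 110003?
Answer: -3519508040244326/4843311721087301 ≈ -0.72667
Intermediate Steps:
((-210569 + 33955)/(229470 + 102781))/c + 96296/(-132517) = ((-210569 + 33955)/(229470 + 102781))/110003 + 96296/(-132517) = -176614/332251*(1/110003) + 96296*(-1/132517) = -176614*1/332251*(1/110003) - 96296/132517 = -176614/332251*1/110003 - 96296/132517 = -176614/36548606753 - 96296/132517 = -3519508040244326/4843311721087301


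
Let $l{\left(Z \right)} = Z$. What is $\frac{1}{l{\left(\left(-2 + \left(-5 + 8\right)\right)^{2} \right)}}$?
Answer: $1$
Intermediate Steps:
$\frac{1}{l{\left(\left(-2 + \left(-5 + 8\right)\right)^{2} \right)}} = \frac{1}{\left(-2 + \left(-5 + 8\right)\right)^{2}} = \frac{1}{\left(-2 + 3\right)^{2}} = \frac{1}{1^{2}} = 1^{-1} = 1$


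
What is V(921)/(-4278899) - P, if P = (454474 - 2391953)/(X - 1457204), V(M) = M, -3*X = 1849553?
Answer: -24876560559828/26619736697335 ≈ -0.93452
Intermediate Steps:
X = -1849553/3 (X = -⅓*1849553 = -1849553/3 ≈ -6.1652e+5)
P = 5812437/6221165 (P = (454474 - 2391953)/(-1849553/3 - 1457204) = -1937479/(-6221165/3) = -1937479*(-3/6221165) = 5812437/6221165 ≈ 0.93430)
V(921)/(-4278899) - P = 921/(-4278899) - 1*5812437/6221165 = 921*(-1/4278899) - 5812437/6221165 = -921/4278899 - 5812437/6221165 = -24876560559828/26619736697335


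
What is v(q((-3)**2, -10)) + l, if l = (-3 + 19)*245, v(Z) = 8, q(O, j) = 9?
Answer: 3928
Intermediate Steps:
l = 3920 (l = 16*245 = 3920)
v(q((-3)**2, -10)) + l = 8 + 3920 = 3928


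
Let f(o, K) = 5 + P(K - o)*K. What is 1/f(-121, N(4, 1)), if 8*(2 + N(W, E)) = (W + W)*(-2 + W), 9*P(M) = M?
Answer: ⅕ ≈ 0.20000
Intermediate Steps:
P(M) = M/9
N(W, E) = -2 + W*(-2 + W)/4 (N(W, E) = -2 + ((W + W)*(-2 + W))/8 = -2 + ((2*W)*(-2 + W))/8 = -2 + (2*W*(-2 + W))/8 = -2 + W*(-2 + W)/4)
f(o, K) = 5 + K*(-o/9 + K/9) (f(o, K) = 5 + ((K - o)/9)*K = 5 + (-o/9 + K/9)*K = 5 + K*(-o/9 + K/9))
1/f(-121, N(4, 1)) = 1/(5 + (-2 - ½*4 + (¼)*4²)*((-2 - ½*4 + (¼)*4²) - 1*(-121))/9) = 1/(5 + (-2 - 2 + (¼)*16)*((-2 - 2 + (¼)*16) + 121)/9) = 1/(5 + (-2 - 2 + 4)*((-2 - 2 + 4) + 121)/9) = 1/(5 + (⅑)*0*(0 + 121)) = 1/(5 + (⅑)*0*121) = 1/(5 + 0) = 1/5 = ⅕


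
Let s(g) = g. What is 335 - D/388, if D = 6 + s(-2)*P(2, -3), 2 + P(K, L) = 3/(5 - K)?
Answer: 32493/97 ≈ 334.98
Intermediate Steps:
P(K, L) = -2 + 3/(5 - K)
D = 8 (D = 6 - 2*(7 - 2*2)/(-5 + 2) = 6 - 2*(7 - 4)/(-3) = 6 - (-2)*3/3 = 6 - 2*(-1) = 6 + 2 = 8)
335 - D/388 = 335 - 8/388 = 335 - 1*2/97 = 335 - 2/97 = 32493/97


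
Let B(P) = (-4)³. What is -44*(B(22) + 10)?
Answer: 2376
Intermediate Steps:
B(P) = -64
-44*(B(22) + 10) = -44*(-64 + 10) = -44*(-54) = 2376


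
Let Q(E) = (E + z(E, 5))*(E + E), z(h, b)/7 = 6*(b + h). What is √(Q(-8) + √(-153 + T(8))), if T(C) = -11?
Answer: √(2144 + 2*I*√41) ≈ 46.304 + 0.1383*I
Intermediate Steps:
z(h, b) = 42*b + 42*h (z(h, b) = 7*(6*(b + h)) = 7*(6*b + 6*h) = 42*b + 42*h)
Q(E) = 2*E*(210 + 43*E) (Q(E) = (E + (42*5 + 42*E))*(E + E) = (E + (210 + 42*E))*(2*E) = (210 + 43*E)*(2*E) = 2*E*(210 + 43*E))
√(Q(-8) + √(-153 + T(8))) = √(2*(-8)*(210 + 43*(-8)) + √(-153 - 11)) = √(2*(-8)*(210 - 344) + √(-164)) = √(2*(-8)*(-134) + 2*I*√41) = √(2144 + 2*I*√41)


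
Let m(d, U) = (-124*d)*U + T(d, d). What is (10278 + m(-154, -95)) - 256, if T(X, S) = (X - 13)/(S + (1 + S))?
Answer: -553857919/307 ≈ -1.8041e+6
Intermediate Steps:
T(X, S) = (-13 + X)/(1 + 2*S)
m(d, U) = (-13 + d)/(1 + 2*d) - 124*U*d (m(d, U) = (-124*d)*U + (-13 + d)/(1 + 2*d) = -124*U*d + (-13 + d)/(1 + 2*d) = (-13 + d)/(1 + 2*d) - 124*U*d)
(10278 + m(-154, -95)) - 256 = (10278 + (-13 - 154 - 124*(-95)*(-154)*(1 + 2*(-154)))/(1 + 2*(-154))) - 256 = (10278 + (-13 - 154 - 124*(-95)*(-154)*(1 - 308))/(1 - 308)) - 256 = (10278 + (-13 - 154 - 124*(-95)*(-154)*(-307))/(-307)) - 256 = (10278 - (-13 - 154 + 556934840)/307) - 256 = (10278 - 1/307*556934673) - 256 = (10278 - 556934673/307) - 256 = -553779327/307 - 256 = -553857919/307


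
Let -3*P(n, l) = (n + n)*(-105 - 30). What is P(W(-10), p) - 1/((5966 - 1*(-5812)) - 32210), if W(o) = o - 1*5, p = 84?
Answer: -27583199/20432 ≈ -1350.0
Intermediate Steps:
W(o) = -5 + o (W(o) = o - 5 = -5 + o)
P(n, l) = 90*n (P(n, l) = -(n + n)*(-105 - 30)/3 = -2*n*(-135)/3 = -(-90)*n = 90*n)
P(W(-10), p) - 1/((5966 - 1*(-5812)) - 32210) = 90*(-5 - 10) - 1/((5966 - 1*(-5812)) - 32210) = 90*(-15) - 1/((5966 + 5812) - 32210) = -1350 - 1/(11778 - 32210) = -1350 - 1/(-20432) = -1350 - 1*(-1/20432) = -1350 + 1/20432 = -27583199/20432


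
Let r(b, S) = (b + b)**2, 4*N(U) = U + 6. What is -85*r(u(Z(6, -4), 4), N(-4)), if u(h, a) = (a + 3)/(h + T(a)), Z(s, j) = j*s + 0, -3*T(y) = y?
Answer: -37485/1444 ≈ -25.959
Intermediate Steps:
N(U) = 3/2 + U/4 (N(U) = (U + 6)/4 = (6 + U)/4 = 3/2 + U/4)
T(y) = -y/3
Z(s, j) = j*s
u(h, a) = (3 + a)/(h - a/3) (u(h, a) = (a + 3)/(h - a/3) = (3 + a)/(h - a/3))
r(b, S) = 4*b**2 (r(b, S) = (2*b)**2 = 4*b**2)
-85*r(u(Z(6, -4), 4), N(-4)) = -340*(3*(-3 - 1*4)/(4 - (-12)*6))**2 = -340*(3*(-3 - 4)/(4 - 3*(-24)))**2 = -340*(3*(-7)/(4 + 72))**2 = -340*(3*(-7)/76)**2 = -340*(3*(1/76)*(-7))**2 = -340*(-21/76)**2 = -340*441/5776 = -85*441/1444 = -37485/1444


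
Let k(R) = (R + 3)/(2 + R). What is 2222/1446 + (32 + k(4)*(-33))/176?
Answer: 381673/254496 ≈ 1.4997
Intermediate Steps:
k(R) = (3 + R)/(2 + R)
2222/1446 + (32 + k(4)*(-33))/176 = 2222/1446 + (32 + ((3 + 4)/(2 + 4))*(-33))/176 = 2222*(1/1446) + (32 + (7/6)*(-33))*(1/176) = 1111/723 + (32 + ((⅙)*7)*(-33))*(1/176) = 1111/723 + (32 + (7/6)*(-33))*(1/176) = 1111/723 + (32 - 77/2)*(1/176) = 1111/723 - 13/2*1/176 = 1111/723 - 13/352 = 381673/254496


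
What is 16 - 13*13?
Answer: -153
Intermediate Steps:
16 - 13*13 = 16 - 169 = -153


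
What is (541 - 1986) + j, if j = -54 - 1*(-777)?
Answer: -722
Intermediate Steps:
j = 723 (j = -54 + 777 = 723)
(541 - 1986) + j = (541 - 1986) + 723 = -1445 + 723 = -722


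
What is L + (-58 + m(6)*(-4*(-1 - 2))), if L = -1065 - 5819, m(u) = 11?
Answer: -6810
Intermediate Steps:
L = -6884
L + (-58 + m(6)*(-4*(-1 - 2))) = -6884 + (-58 + 11*(-4*(-1 - 2))) = -6884 + (-58 + 11*(-4*(-3))) = -6884 + (-58 + 11*12) = -6884 + (-58 + 132) = -6884 + 74 = -6810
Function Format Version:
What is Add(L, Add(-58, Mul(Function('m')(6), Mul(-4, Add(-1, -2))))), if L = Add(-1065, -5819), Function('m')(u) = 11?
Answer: -6810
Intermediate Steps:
L = -6884
Add(L, Add(-58, Mul(Function('m')(6), Mul(-4, Add(-1, -2))))) = Add(-6884, Add(-58, Mul(11, Mul(-4, Add(-1, -2))))) = Add(-6884, Add(-58, Mul(11, Mul(-4, -3)))) = Add(-6884, Add(-58, Mul(11, 12))) = Add(-6884, Add(-58, 132)) = Add(-6884, 74) = -6810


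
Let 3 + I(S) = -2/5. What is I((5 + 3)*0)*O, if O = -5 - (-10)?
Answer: -17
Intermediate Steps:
O = 5 (O = -5 - 10*(-1) = -5 + 10 = 5)
I(S) = -17/5 (I(S) = -3 - 2/5 = -17/5)
I((5 + 3)*0)*O = -17/5*5 = -17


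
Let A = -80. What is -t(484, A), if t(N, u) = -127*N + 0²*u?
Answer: 61468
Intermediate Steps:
t(N, u) = -127*N (t(N, u) = -127*N + 0*u = -127*N + 0 = -127*N)
-t(484, A) = -(-127)*484 = -1*(-61468) = 61468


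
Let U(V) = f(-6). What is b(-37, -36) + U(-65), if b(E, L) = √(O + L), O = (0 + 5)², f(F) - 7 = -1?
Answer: 6 + I*√11 ≈ 6.0 + 3.3166*I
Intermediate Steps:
f(F) = 6 (f(F) = 7 - 1 = 6)
U(V) = 6
O = 25 (O = 5² = 25)
b(E, L) = √(25 + L)
b(-37, -36) + U(-65) = √(25 - 36) + 6 = √(-11) + 6 = I*√11 + 6 = 6 + I*√11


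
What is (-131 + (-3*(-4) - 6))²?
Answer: 15625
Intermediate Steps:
(-131 + (-3*(-4) - 6))² = (-131 + (12 - 6))² = (-131 + 6)² = (-125)² = 15625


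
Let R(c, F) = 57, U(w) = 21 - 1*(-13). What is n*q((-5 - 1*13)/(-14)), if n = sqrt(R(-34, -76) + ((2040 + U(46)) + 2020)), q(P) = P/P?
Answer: sqrt(4151) ≈ 64.428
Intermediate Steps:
U(w) = 34 (U(w) = 21 + 13 = 34)
q(P) = 1
n = sqrt(4151) (n = sqrt(57 + ((2040 + 34) + 2020)) = sqrt(57 + (2074 + 2020)) = sqrt(57 + 4094) = sqrt(4151) ≈ 64.428)
n*q((-5 - 1*13)/(-14)) = sqrt(4151)*1 = sqrt(4151)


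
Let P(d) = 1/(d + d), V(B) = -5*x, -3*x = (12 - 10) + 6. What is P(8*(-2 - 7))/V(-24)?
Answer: -1/1920 ≈ -0.00052083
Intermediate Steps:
x = -8/3 (x = -((12 - 10) + 6)/3 = -(2 + 6)/3 = -⅓*8 = -8/3 ≈ -2.6667)
V(B) = 40/3 (V(B) = -5*(-8/3) = 40/3)
P(d) = 1/(2*d)
P(8*(-2 - 7))/V(-24) = (1/(2*((8*(-2 - 7)))))/(40/3) = (1/(2*((8*(-9)))))*(3/40) = ((½)/(-72))*(3/40) = ((½)*(-1/72))*(3/40) = -1/144*3/40 = -1/1920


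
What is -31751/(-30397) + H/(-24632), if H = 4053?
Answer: 658891591/748738904 ≈ 0.88000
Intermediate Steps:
-31751/(-30397) + H/(-24632) = -31751/(-30397) + 4053/(-24632) = -31751*(-1/30397) + 4053*(-1/24632) = 31751/30397 - 4053/24632 = 658891591/748738904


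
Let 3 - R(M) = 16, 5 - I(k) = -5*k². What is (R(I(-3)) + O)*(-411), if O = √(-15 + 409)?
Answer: 5343 - 411*√394 ≈ -2815.1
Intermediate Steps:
I(k) = 5 + 5*k² (I(k) = 5 - (-5)*k² = 5 + 5*k²)
O = √394 ≈ 19.849
R(M) = -13 (R(M) = 3 - 1*16 = 3 - 16 = -13)
(R(I(-3)) + O)*(-411) = (-13 + √394)*(-411) = 5343 - 411*√394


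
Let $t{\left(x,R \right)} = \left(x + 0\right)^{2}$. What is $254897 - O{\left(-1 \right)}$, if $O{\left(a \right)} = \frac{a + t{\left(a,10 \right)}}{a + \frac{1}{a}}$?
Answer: $254897$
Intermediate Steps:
$t{\left(x,R \right)} = x^{2}$
$O{\left(a \right)} = \frac{a + a^{2}}{a + \frac{1}{a}}$
$254897 - O{\left(-1 \right)} = 254897 - \frac{\left(-1\right)^{2} \left(1 - 1\right)}{1 + \left(-1\right)^{2}} = 254897 - 1 \frac{1}{1 + 1} \cdot 0 = 254897 - 1 \cdot \frac{1}{2} \cdot 0 = 254897 - 0 = 254897 + 0 = 254897$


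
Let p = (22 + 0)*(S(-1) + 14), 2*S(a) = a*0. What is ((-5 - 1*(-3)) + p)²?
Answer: 93636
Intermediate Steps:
S(a) = 0 (S(a) = (a*0)/2 = (½)*0 = 0)
p = 308 (p = (22 + 0)*(0 + 14) = 22*14 = 308)
((-5 - 1*(-3)) + p)² = ((-5 - 1*(-3)) + 308)² = ((-5 + 3) + 308)² = (-2 + 308)² = 306² = 93636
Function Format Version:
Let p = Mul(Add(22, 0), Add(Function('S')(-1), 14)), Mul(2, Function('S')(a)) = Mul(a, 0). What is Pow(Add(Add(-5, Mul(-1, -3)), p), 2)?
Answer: 93636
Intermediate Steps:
Function('S')(a) = 0 (Function('S')(a) = Mul(Rational(1, 2), Mul(a, 0)) = Mul(Rational(1, 2), 0) = 0)
p = 308 (p = Mul(Add(22, 0), Add(0, 14)) = Mul(22, 14) = 308)
Pow(Add(Add(-5, Mul(-1, -3)), p), 2) = Pow(Add(Add(-5, Mul(-1, -3)), 308), 2) = Pow(Add(Add(-5, 3), 308), 2) = Pow(Add(-2, 308), 2) = Pow(306, 2) = 93636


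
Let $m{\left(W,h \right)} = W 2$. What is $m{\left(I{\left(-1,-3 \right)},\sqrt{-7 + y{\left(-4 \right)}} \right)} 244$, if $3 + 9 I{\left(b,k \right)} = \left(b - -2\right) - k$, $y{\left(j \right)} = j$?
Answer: $\frac{488}{9} \approx 54.222$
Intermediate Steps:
$I{\left(b,k \right)} = - \frac{1}{9} - \frac{k}{9} + \frac{b}{9}$ ($I{\left(b,k \right)} = - \frac{1}{3} + \frac{\left(b - -2\right) - k}{9} = - \frac{1}{3} + \frac{\left(b + 2\right) - k}{9} = - \frac{1}{3} + \frac{\left(2 + b\right) - k}{9} = - \frac{1}{3} + \frac{2 + b - k}{9} = - \frac{1}{3} + \left(\frac{2}{9} - \frac{k}{9} + \frac{b}{9}\right) = - \frac{1}{9} - \frac{k}{9} + \frac{b}{9}$)
$m{\left(W,h \right)} = 2 W$
$m{\left(I{\left(-1,-3 \right)},\sqrt{-7 + y{\left(-4 \right)}} \right)} 244 = 2 \left(- \frac{1}{9} - - \frac{1}{3} + \frac{1}{9} \left(-1\right)\right) 244 = 2 \left(- \frac{1}{9} + \frac{1}{3} - \frac{1}{9}\right) 244 = 2 \cdot \frac{1}{9} \cdot 244 = \frac{2}{9} \cdot 244 = \frac{488}{9}$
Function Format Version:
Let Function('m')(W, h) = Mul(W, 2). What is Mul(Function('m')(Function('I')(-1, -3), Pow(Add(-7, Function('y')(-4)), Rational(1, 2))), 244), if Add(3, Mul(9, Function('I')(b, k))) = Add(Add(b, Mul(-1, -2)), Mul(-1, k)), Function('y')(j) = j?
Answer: Rational(488, 9) ≈ 54.222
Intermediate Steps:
Function('I')(b, k) = Add(Rational(-1, 9), Mul(Rational(-1, 9), k), Mul(Rational(1, 9), b)) (Function('I')(b, k) = Add(Rational(-1, 3), Mul(Rational(1, 9), Add(Add(b, Mul(-1, -2)), Mul(-1, k)))) = Add(Rational(-1, 3), Mul(Rational(1, 9), Add(Add(b, 2), Mul(-1, k)))) = Add(Rational(-1, 3), Mul(Rational(1, 9), Add(Add(2, b), Mul(-1, k)))) = Add(Rational(-1, 3), Mul(Rational(1, 9), Add(2, b, Mul(-1, k)))) = Add(Rational(-1, 3), Add(Rational(2, 9), Mul(Rational(-1, 9), k), Mul(Rational(1, 9), b))) = Add(Rational(-1, 9), Mul(Rational(-1, 9), k), Mul(Rational(1, 9), b)))
Function('m')(W, h) = Mul(2, W)
Mul(Function('m')(Function('I')(-1, -3), Pow(Add(-7, Function('y')(-4)), Rational(1, 2))), 244) = Mul(Mul(2, Add(Rational(-1, 9), Mul(Rational(-1, 9), -3), Mul(Rational(1, 9), -1))), 244) = Mul(Mul(2, Add(Rational(-1, 9), Rational(1, 3), Rational(-1, 9))), 244) = Mul(Mul(2, Rational(1, 9)), 244) = Mul(Rational(2, 9), 244) = Rational(488, 9)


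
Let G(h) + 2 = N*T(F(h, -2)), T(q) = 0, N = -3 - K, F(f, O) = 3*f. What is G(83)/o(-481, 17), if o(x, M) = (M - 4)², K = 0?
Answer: -2/169 ≈ -0.011834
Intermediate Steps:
N = -3 (N = -3 - 1*0 = -3 + 0 = -3)
o(x, M) = (-4 + M)²
G(h) = -2 (G(h) = -2 - 3*0 = -2 + 0 = -2)
G(83)/o(-481, 17) = -2/(-4 + 17)² = -2/(13²) = -2/169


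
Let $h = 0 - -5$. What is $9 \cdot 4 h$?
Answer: $180$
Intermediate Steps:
$h = 5$ ($h = 0 + 5 = 5$)
$9 \cdot 4 h = 9 \cdot 4 \cdot 5 = 36 \cdot 5 = 180$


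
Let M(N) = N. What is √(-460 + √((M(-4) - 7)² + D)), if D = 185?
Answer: √(-460 + 3*√34) ≈ 21.036*I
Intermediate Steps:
√(-460 + √((M(-4) - 7)² + D)) = √(-460 + √((-4 - 7)² + 185)) = √(-460 + √((-11)² + 185)) = √(-460 + √(121 + 185)) = √(-460 + √306) = √(-460 + 3*√34)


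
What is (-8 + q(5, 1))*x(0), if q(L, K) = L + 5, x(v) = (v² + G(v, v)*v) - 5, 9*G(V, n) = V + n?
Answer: -10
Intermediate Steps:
G(V, n) = V/9 + n/9 (G(V, n) = (V + n)/9 = V/9 + n/9)
x(v) = -5 + 11*v²/9 (x(v) = (v² + (v/9 + v/9)*v) - 5 = (v² + (2*v/9)*v) - 5 = (v² + 2*v²/9) - 5 = 11*v²/9 - 5 = -5 + 11*v²/9)
q(L, K) = 5 + L
(-8 + q(5, 1))*x(0) = (-8 + (5 + 5))*(-5 + (11/9)*0²) = (-8 + 10)*(-5 + (11/9)*0) = 2*(-5 + 0) = 2*(-5) = -10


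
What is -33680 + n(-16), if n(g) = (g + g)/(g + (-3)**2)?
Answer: -235728/7 ≈ -33675.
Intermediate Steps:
n(g) = 2*g/(9 + g) (n(g) = (2*g)/(g + 9) = (2*g)/(9 + g) = 2*g/(9 + g))
-33680 + n(-16) = -33680 + 2*(-16)/(9 - 16) = -33680 + 2*(-16)/(-7) = -33680 + 2*(-16)*(-1/7) = -33680 + 32/7 = -235728/7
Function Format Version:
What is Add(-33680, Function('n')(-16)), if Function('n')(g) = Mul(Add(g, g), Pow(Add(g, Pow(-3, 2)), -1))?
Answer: Rational(-235728, 7) ≈ -33675.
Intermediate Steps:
Function('n')(g) = Mul(2, g, Pow(Add(9, g), -1)) (Function('n')(g) = Mul(Mul(2, g), Pow(Add(g, 9), -1)) = Mul(Mul(2, g), Pow(Add(9, g), -1)) = Mul(2, g, Pow(Add(9, g), -1)))
Add(-33680, Function('n')(-16)) = Add(-33680, Mul(2, -16, Pow(Add(9, -16), -1))) = Add(-33680, Mul(2, -16, Pow(-7, -1))) = Add(-33680, Mul(2, -16, Rational(-1, 7))) = Add(-33680, Rational(32, 7)) = Rational(-235728, 7)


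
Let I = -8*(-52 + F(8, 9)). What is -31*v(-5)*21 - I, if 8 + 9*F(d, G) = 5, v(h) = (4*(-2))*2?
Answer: 29992/3 ≈ 9997.3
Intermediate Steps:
v(h) = -16 (v(h) = -8*2 = -16)
F(d, G) = -⅓ (F(d, G) = -8/9 + (⅑)*5 = -8/9 + 5/9 = -⅓)
I = 1256/3 (I = -8*(-52 - ⅓) = -8*(-157/3) = 1256/3 ≈ 418.67)
-31*v(-5)*21 - I = -31*(-16)*21 - 1*1256/3 = 496*21 - 1256/3 = 10416 - 1256/3 = 29992/3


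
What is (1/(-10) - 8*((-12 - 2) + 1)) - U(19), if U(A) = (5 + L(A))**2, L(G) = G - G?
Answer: 789/10 ≈ 78.900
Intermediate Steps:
L(G) = 0
U(A) = 25 (U(A) = (5 + 0)**2 = 5**2 = 25)
(1/(-10) - 8*((-12 - 2) + 1)) - U(19) = (1/(-10) - 8*((-12 - 2) + 1)) - 1*25 = (-1/10 - 8*(-14 + 1)) - 25 = (-1/10 - 8*(-13)) - 25 = (-1/10 + 104) - 25 = 1039/10 - 25 = 789/10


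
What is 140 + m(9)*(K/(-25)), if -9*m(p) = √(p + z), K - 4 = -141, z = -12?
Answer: 140 - 137*I*√3/225 ≈ 140.0 - 1.0546*I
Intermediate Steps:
K = -137 (K = 4 - 141 = -137)
m(p) = -√(-12 + p)/9 (m(p) = -√(p - 12)/9 = -√(-12 + p)/9)
140 + m(9)*(K/(-25)) = 140 + (-√(-12 + 9)/9)*(-137/(-25)) = 140 + (-I*√3/9)*(-137*(-1/25)) = 140 - I*√3/9*(137/25) = 140 - 137*I*√3/225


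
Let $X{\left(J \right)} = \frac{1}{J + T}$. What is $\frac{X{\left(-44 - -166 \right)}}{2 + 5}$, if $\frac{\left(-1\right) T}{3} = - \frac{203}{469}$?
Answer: $\frac{67}{57827} \approx 0.0011586$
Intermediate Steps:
$T = \frac{87}{67}$ ($T = - 3 \left(- \frac{203}{469}\right) = - 3 \left(\left(-203\right) \frac{1}{469}\right) = \left(-3\right) \left(- \frac{29}{67}\right) = \frac{87}{67} \approx 1.2985$)
$X{\left(J \right)} = \frac{1}{\frac{87}{67} + J}$ ($X{\left(J \right)} = \frac{1}{J + \frac{87}{67}} = \frac{1}{\frac{87}{67} + J}$)
$\frac{X{\left(-44 - -166 \right)}}{2 + 5} = \frac{67 \frac{1}{87 + 67 \left(-44 - -166\right)}}{2 + 5} = \frac{67 \frac{1}{87 + 67 \left(-44 + 166\right)}}{7} = \frac{67 \frac{1}{87 + 67 \cdot 122}}{7} = \frac{67 \frac{1}{87 + 8174}}{7} = \frac{67 \cdot \frac{1}{8261}}{7} = \frac{1}{7} \cdot \frac{67}{8261} = \frac{67}{57827}$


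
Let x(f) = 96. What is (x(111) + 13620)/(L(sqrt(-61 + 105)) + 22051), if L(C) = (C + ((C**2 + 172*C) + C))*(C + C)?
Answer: 512470908/1395653033 - 2414016*sqrt(11)/1395653033 ≈ 0.36145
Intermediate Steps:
L(C) = 2*C*(C**2 + 174*C) (L(C) = (C + (C**2 + 173*C))*(2*C) = (C**2 + 174*C)*(2*C) = 2*C*(C**2 + 174*C))
(x(111) + 13620)/(L(sqrt(-61 + 105)) + 22051) = (96 + 13620)/(2*(sqrt(-61 + 105))**2*(174 + sqrt(-61 + 105)) + 22051) = 13716/(2*(sqrt(44))**2*(174 + sqrt(44)) + 22051) = 13716/(2*(2*sqrt(11))**2*(174 + 2*sqrt(11)) + 22051) = 13716/(2*44*(174 + 2*sqrt(11)) + 22051) = 13716/((15312 + 176*sqrt(11)) + 22051) = 13716/(37363 + 176*sqrt(11))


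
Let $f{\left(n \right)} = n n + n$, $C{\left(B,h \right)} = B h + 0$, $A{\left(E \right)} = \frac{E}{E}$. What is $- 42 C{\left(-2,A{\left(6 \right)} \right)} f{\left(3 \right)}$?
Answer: $1008$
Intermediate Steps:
$A{\left(E \right)} = 1$
$C{\left(B,h \right)} = B h$
$f{\left(n \right)} = n + n^{2}$ ($f{\left(n \right)} = n^{2} + n = n + n^{2}$)
$- 42 C{\left(-2,A{\left(6 \right)} \right)} f{\left(3 \right)} = - 42 \left(\left(-2\right) 1\right) 3 \left(1 + 3\right) = \left(-42\right) \left(-2\right) 3 \cdot 4 = 84 \cdot 12 = 1008$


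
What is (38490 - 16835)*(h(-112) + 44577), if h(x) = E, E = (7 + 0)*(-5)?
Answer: 964557010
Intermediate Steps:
E = -35 (E = 7*(-5) = -35)
h(x) = -35
(38490 - 16835)*(h(-112) + 44577) = (38490 - 16835)*(-35 + 44577) = 21655*44542 = 964557010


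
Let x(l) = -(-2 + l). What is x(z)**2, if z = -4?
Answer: 36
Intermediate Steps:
x(l) = 2 - l
x(z)**2 = (2 - 1*(-4))**2 = (2 + 4)**2 = 6**2 = 36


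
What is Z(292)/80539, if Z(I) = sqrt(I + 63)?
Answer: sqrt(355)/80539 ≈ 0.00023394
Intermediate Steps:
Z(I) = sqrt(63 + I)
Z(292)/80539 = sqrt(63 + 292)/80539 = sqrt(355)*(1/80539) = sqrt(355)/80539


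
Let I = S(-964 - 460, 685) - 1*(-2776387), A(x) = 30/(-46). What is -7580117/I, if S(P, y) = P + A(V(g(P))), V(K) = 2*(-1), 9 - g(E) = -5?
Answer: -174342691/63824134 ≈ -2.7316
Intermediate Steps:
g(E) = 14 (g(E) = 9 - 1*(-5) = 9 + 5 = 14)
V(K) = -2
A(x) = -15/23 (A(x) = 30*(-1/46) = -15/23)
S(P, y) = -15/23 + P (S(P, y) = P - 15/23 = -15/23 + P)
I = 63824134/23 (I = (-15/23 + (-964 - 460)) - 1*(-2776387) = (-15/23 - 1424) + 2776387 = -32767/23 + 2776387 = 63824134/23 ≈ 2.7750e+6)
-7580117/I = -7580117/63824134/23 = -7580117*23/63824134 = -174342691/63824134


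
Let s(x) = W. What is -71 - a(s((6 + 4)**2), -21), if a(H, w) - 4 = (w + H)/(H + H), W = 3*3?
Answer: -223/3 ≈ -74.333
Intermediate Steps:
W = 9
s(x) = 9
a(H, w) = 4 + (H + w)/(2*H) (a(H, w) = 4 + (w + H)/(H + H) = 4 + (H + w)/((2*H)) = 4 + (H + w)*(1/(2*H)) = 4 + (H + w)/(2*H))
-71 - a(s((6 + 4)**2), -21) = -71 - (-21 + 9*9)/(2*9) = -71 - (-21 + 81)/(2*9) = -71 - 60/(2*9) = -71 - 1*10/3 = -71 - 10/3 = -223/3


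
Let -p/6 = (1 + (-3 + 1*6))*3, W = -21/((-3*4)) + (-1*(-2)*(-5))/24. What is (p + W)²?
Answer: 44944/9 ≈ 4993.8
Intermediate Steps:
W = 4/3 (W = -21/(-12) + (2*(-5))*(1/24) = -21*(-1/12) - 10*1/24 = 7/4 - 5/12 = 4/3 ≈ 1.3333)
p = -72 (p = -6*(1 + (-3 + 1*6))*3 = -6*(1 + (-3 + 6))*3 = -6*(1 + 3)*3 = -24*3 = -6*12 = -72)
(p + W)² = (-72 + 4/3)² = (-212/3)² = 44944/9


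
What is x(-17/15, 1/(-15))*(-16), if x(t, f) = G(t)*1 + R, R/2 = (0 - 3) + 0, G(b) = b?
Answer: 1712/15 ≈ 114.13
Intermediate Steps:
R = -6 (R = 2*((0 - 3) + 0) = 2*(-3 + 0) = 2*(-3) = -6)
x(t, f) = -6 + t (x(t, f) = t*1 - 6 = t - 6 = -6 + t)
x(-17/15, 1/(-15))*(-16) = (-6 - 17/15)*(-16) = -107/15*(-16) = 1712/15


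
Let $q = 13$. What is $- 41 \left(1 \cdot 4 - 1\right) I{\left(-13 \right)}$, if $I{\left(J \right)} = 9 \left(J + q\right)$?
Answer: $0$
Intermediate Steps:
$I{\left(J \right)} = 117 + 9 J$ ($I{\left(J \right)} = 9 \left(J + 13\right) = 9 \left(13 + J\right) = 117 + 9 J$)
$- 41 \left(1 \cdot 4 - 1\right) I{\left(-13 \right)} = - 41 \left(1 \cdot 4 - 1\right) \left(117 + 9 \left(-13\right)\right) = - 41 \left(4 - 1\right) \left(117 - 117\right) = \left(-41\right) 3 \cdot 0 = \left(-123\right) 0 = 0$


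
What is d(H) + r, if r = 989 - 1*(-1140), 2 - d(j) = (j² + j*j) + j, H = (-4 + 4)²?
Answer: 2131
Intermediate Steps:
H = 0 (H = 0² = 0)
d(j) = 2 - j - 2*j² (d(j) = 2 - ((j² + j*j) + j) = 2 - ((j² + j²) + j) = 2 - (2*j² + j) = 2 - (j + 2*j²) = 2 + (-j - 2*j²) = 2 - j - 2*j²)
r = 2129 (r = 989 + 1140 = 2129)
d(H) + r = (2 - 1*0 - 2*0²) + 2129 = (2 + 0 - 2*0) + 2129 = (2 + 0 + 0) + 2129 = 2 + 2129 = 2131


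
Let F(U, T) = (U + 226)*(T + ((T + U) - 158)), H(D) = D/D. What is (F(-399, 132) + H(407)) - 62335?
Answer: -11645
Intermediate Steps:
H(D) = 1
F(U, T) = (226 + U)*(-158 + U + 2*T) (F(U, T) = (226 + U)*(T + (-158 + T + U)) = (226 + U)*(-158 + U + 2*T))
(F(-399, 132) + H(407)) - 62335 = ((-35708 + (-399)² + 68*(-399) + 452*132 + 2*132*(-399)) + 1) - 62335 = ((-35708 + 159201 - 27132 + 59664 - 105336) + 1) - 62335 = (50689 + 1) - 62335 = 50690 - 62335 = -11645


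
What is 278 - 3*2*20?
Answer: 158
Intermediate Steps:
278 - 3*2*20 = 278 - 6*20 = 278 - 1*120 = 278 - 120 = 158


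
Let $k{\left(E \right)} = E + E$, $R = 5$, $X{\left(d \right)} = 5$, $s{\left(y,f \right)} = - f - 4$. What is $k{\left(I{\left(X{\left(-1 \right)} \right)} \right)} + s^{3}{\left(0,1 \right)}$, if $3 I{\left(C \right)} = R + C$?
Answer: $- \frac{355}{3} \approx -118.33$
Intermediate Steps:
$s{\left(y,f \right)} = -4 - f$
$I{\left(C \right)} = \frac{5}{3} + \frac{C}{3}$ ($I{\left(C \right)} = \frac{5 + C}{3} = \frac{5}{3} + \frac{C}{3}$)
$k{\left(E \right)} = 2 E$
$k{\left(I{\left(X{\left(-1 \right)} \right)} \right)} + s^{3}{\left(0,1 \right)} = 2 \left(\frac{5}{3} + \frac{1}{3} \cdot 5\right) + \left(-4 - 1\right)^{3} = 2 \left(\frac{5}{3} + \frac{5}{3}\right) + \left(-4 - 1\right)^{3} = 2 \cdot \frac{10}{3} + \left(-5\right)^{3} = \frac{20}{3} - 125 = - \frac{355}{3}$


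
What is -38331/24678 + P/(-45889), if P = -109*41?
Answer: -1680617/1154382 ≈ -1.4559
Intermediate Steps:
P = -4469
-38331/24678 + P/(-45889) = -38331/24678 - 4469/(-45889) = -38331*1/24678 - 4469*(-1/45889) = -4259/2742 + 41/421 = -1680617/1154382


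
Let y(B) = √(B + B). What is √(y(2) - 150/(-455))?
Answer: 2*√4823/91 ≈ 1.5263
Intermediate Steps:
y(B) = √2*√B (y(B) = √(2*B) = √2*√B)
√(y(2) - 150/(-455)) = √(√2*√2 - 150/(-455)) = √(2 - 150*(-1/455)) = √(2 + 30/91) = √(212/91) = 2*√4823/91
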